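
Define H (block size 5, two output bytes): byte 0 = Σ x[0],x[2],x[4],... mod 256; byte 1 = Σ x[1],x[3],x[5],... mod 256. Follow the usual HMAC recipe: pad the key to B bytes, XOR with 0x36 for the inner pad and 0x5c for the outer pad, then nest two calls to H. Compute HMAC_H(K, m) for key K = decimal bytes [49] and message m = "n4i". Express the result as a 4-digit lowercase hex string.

685f

Key decimal bytes [49] = 31 is 1 byte ≤ B = 5; zero-pad to 5 bytes: K' = 31 00 00 00 00.
K' ⊕ ipad = 07 36 36 36 36.  K' ⊕ opad = 6d 5c 5c 5c 5c.
Inner input = (K'⊕ipad) ∥ m = 07 36 36 36 36 ∥ 6e 34 69.
Inner hash: even-index sum = 167 mod 256 = 167; odd-index sum = 323 mod 256 = 67 → a7 43.
Outer input = (K'⊕opad) ∥ inner = 6d 5c 5c 5c 5c ∥ a7 43.
Outer hash (tag): even-index sum = 360 mod 256 = 104; odd-index sum = 351 mod 256 = 95 → 68 5f.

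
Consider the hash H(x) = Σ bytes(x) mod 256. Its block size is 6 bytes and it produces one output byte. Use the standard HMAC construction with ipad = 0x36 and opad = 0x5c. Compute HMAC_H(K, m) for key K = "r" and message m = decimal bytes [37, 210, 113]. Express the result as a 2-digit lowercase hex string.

b4

Key "r" = 72 is 1 byte ≤ B = 6; zero-pad to 6 bytes: K' = 72 00 00 00 00 00.
K' ⊕ ipad = 44 36 36 36 36 36.  K' ⊕ opad = 2e 5c 5c 5c 5c 5c.
Inner input = (K'⊕ipad) ∥ m = 44 36 36 36 36 36 ∥ 25 d2 71.
Inner hash: sum = 68+54+54+54+54+54+37+210+113 = 698; mod 256 = 186 → ba.
Outer input = (K'⊕opad) ∥ inner = 2e 5c 5c 5c 5c 5c ∥ ba.
Outer hash (tag): sum = 46+92+92+92+92+92+186 = 692; mod 256 = 180 → b4.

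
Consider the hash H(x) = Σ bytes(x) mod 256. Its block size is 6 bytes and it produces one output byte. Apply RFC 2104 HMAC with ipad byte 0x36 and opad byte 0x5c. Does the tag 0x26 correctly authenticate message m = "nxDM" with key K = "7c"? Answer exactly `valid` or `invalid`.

Key "7c" = 37 63 is 2 bytes ≤ B = 6; zero-pad to 6 bytes: K' = 37 63 00 00 00 00.
K' ⊕ ipad = 01 55 36 36 36 36; K' ⊕ opad = 6b 3f 5c 5c 5c 5c.
Inner hash: sum = 1+85+54+54+54+54+110+120+68+77 = 677; mod 256 = 165 → a5.
Outer hash (recomputed tag): sum = 107+63+92+92+92+92+165 = 703; mod 256 = 191 → bf.
Recomputed tag = bf; claimed = 26 → mismatch.

invalid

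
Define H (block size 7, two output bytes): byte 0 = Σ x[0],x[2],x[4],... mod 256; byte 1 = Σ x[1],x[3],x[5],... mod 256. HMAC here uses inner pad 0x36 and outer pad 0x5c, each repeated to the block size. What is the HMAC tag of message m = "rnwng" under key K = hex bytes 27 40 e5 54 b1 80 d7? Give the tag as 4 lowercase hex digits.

8a28

Key hex bytes 27 40 e5 54 b1 80 d7 is exactly B = 7 bytes: K' = 27 40 e5 54 b1 80 d7.
K' ⊕ ipad = 11 76 d3 62 87 b6 e1.  K' ⊕ opad = 7b 1c b9 08 ed dc 8b.
Inner input = (K'⊕ipad) ∥ m = 11 76 d3 62 87 b6 e1 ∥ 72 6e 77 6e 67.
Inner hash: even-index sum = 808 mod 256 = 40; odd-index sum = 734 mod 256 = 222 → 28 de.
Outer input = (K'⊕opad) ∥ inner = 7b 1c b9 08 ed dc 8b ∥ 28 de.
Outer hash (tag): even-index sum = 906 mod 256 = 138; odd-index sum = 296 mod 256 = 40 → 8a 28.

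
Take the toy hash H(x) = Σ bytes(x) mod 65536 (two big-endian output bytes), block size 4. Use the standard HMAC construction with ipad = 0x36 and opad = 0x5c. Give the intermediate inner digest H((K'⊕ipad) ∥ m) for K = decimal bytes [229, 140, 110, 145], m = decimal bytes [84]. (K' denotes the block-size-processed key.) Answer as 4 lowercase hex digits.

Key decimal bytes [229, 140, 110, 145] = e5 8c 6e 91 is exactly B = 4 bytes: K' = e5 8c 6e 91.
K' ⊕ ipad = d3 ba 58 a7.
Inner input = d3 ba 58 a7 ∥ 54.
Inner hash: sum = 211+186+88+167+84 = 736 → 02 e0.

02e0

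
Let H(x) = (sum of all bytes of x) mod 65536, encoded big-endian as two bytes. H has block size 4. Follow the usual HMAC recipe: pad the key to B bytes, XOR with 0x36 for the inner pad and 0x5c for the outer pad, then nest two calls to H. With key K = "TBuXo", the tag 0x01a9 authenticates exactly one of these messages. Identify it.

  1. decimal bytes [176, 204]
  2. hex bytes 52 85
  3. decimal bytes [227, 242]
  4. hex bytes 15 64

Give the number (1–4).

Key "TBuXo" = 54 42 75 58 6f is 5 bytes > B = 4, so hash it first: H(key) = 01 d2, then zero-pad to 4 bytes: K' = 01 d2 00 00.
K' ⊕ ipad = 37 e4 36 36; K' ⊕ opad = 5d 8e 5c 5c.
m1: inner = H(37 e4 36 36 b0 cc) = 03 03; tag = H(5d 8e 5c 5c 03 03) = 01a9 ← matches
m2: inner = H(37 e4 36 36 52 85) = 02 5e; tag = H(5d 8e 5c 5c 02 5e) = 0203
m3: inner = H(37 e4 36 36 e3 f2) = 03 5c; tag = H(5d 8e 5c 5c 03 5c) = 0202
m4: inner = H(37 e4 36 36 15 64) = 02 00; tag = H(5d 8e 5c 5c 02 00) = 01a5

1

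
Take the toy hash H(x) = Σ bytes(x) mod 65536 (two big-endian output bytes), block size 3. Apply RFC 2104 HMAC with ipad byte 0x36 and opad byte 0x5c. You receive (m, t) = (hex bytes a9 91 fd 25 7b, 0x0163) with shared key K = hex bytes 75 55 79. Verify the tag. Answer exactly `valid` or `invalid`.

invalid

Key hex bytes 75 55 79 is exactly B = 3 bytes: K' = 75 55 79.
K' ⊕ ipad = 43 63 4f; K' ⊕ opad = 29 09 25.
Inner hash: sum = 67+99+79+169+145+253+37+123 = 972 → 03 cc.
Outer hash (recomputed tag): sum = 41+9+37+3+204 = 294 → 01 26.
Recomputed tag = 0126; claimed = 0163 → mismatch.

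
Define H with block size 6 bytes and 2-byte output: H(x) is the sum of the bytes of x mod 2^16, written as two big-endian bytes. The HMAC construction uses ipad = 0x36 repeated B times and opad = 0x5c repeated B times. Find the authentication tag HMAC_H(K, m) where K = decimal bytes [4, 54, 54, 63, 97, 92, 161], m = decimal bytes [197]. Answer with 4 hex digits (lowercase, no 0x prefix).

Key decimal bytes [4, 54, 54, 63, 97, 92, 161] = 04 36 36 3f 61 5c a1 is 7 bytes > B = 6, so hash it first: H(key) = 02 0d, then zero-pad to 6 bytes: K' = 02 0d 00 00 00 00.
K' ⊕ ipad = 34 3b 36 36 36 36.  K' ⊕ opad = 5e 51 5c 5c 5c 5c.
Inner input = (K'⊕ipad) ∥ m = 34 3b 36 36 36 36 ∥ c5.
Inner hash: sum = 52+59+54+54+54+54+197 = 524 → 02 0c.
Outer input = (K'⊕opad) ∥ inner = 5e 51 5c 5c 5c 5c ∥ 02 0c.
Outer hash (tag): sum = 94+81+92+92+92+92+2+12 = 557 → 02 2d.

022d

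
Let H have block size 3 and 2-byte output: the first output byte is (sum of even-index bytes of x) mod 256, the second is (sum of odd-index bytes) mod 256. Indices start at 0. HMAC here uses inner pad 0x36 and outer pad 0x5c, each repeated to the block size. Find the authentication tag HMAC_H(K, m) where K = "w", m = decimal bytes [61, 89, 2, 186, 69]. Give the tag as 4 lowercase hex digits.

Key "w" = 77 is 1 byte ≤ B = 3; zero-pad to 3 bytes: K' = 77 00 00.
K' ⊕ ipad = 41 36 36.  K' ⊕ opad = 2b 5c 5c.
Inner input = (K'⊕ipad) ∥ m = 41 36 36 ∥ 3d 59 02 ba 45.
Inner hash: even-index sum = 394 mod 256 = 138; odd-index sum = 186 mod 256 = 186 → 8a ba.
Outer input = (K'⊕opad) ∥ inner = 2b 5c 5c ∥ 8a ba.
Outer hash (tag): even-index sum = 321 mod 256 = 65; odd-index sum = 230 mod 256 = 230 → 41 e6.

41e6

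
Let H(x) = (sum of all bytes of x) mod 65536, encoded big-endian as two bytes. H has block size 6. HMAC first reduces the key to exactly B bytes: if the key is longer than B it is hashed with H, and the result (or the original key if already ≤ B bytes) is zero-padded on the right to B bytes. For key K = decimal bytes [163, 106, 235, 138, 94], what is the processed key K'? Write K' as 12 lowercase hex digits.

a36aeb8a5e00

Key decimal bytes [163, 106, 235, 138, 94] = a3 6a eb 8a 5e is 5 bytes ≤ B = 6; zero-pad to 6 bytes: K' = a3 6a eb 8a 5e 00.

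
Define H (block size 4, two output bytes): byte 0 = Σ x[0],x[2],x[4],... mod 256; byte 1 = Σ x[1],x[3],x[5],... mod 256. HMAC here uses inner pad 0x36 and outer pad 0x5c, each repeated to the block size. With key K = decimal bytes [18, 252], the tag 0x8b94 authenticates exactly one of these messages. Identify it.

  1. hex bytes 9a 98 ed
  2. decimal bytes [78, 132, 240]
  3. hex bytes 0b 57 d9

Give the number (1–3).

Key decimal bytes [18, 252] = 12 fc is 2 bytes ≤ B = 4; zero-pad to 4 bytes: K' = 12 fc 00 00.
K' ⊕ ipad = 24 ca 36 36; K' ⊕ opad = 4e a0 5c 5c.
m1: inner = H(24 ca 36 36 9a 98 ed) = e1 98; tag = H(4e a0 5c 5c e1 98) = 8b94 ← matches
m2: inner = H(24 ca 36 36 4e 84 f0) = 98 84; tag = H(4e a0 5c 5c 98 84) = 4280
m3: inner = H(24 ca 36 36 0b 57 d9) = 3e 57; tag = H(4e a0 5c 5c 3e 57) = e853

1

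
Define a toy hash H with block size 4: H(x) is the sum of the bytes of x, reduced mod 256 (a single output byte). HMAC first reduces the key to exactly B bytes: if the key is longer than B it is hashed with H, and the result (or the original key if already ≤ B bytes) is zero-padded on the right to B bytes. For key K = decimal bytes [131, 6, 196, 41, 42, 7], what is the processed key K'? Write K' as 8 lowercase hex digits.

a7000000

|K| = 6 > B = 4, so first hash the key.
H(K): sum = 131+6+196+41+42+7 = 423; mod 256 = 167 → a7.
Zero-pad H(K) = a7 to 4 bytes: K' = a7 00 00 00.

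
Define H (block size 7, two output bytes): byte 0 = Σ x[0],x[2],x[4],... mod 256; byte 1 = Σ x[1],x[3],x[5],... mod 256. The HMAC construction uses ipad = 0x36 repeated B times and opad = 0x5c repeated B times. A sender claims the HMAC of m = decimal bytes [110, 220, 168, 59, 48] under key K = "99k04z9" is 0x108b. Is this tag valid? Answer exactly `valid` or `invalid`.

Key "99k04z9" = 39 39 6b 30 34 7a 39 is exactly B = 7 bytes: K' = 39 39 6b 30 34 7a 39.
K' ⊕ ipad = 0f 0f 5d 06 02 4c 0f; K' ⊕ opad = 65 65 37 6c 68 26 65.
Inner hash: even-index sum = 404 mod 256 = 148; odd-index sum = 423 mod 256 = 167 → 94 a7.
Outer hash (recomputed tag): even-index sum = 528 mod 256 = 16; odd-index sum = 395 mod 256 = 139 → 10 8b.
Recomputed tag = 108b; claimed = 108b → match.

valid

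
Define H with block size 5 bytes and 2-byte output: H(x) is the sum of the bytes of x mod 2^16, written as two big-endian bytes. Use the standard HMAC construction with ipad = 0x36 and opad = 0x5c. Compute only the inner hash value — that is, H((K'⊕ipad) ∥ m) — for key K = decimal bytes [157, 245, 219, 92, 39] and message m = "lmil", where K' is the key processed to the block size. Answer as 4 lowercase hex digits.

Key decimal bytes [157, 245, 219, 92, 39] = 9d f5 db 5c 27 is exactly B = 5 bytes: K' = 9d f5 db 5c 27.
K' ⊕ ipad = ab c3 ed 6a 11.
Inner input = ab c3 ed 6a 11 ∥ 6c 6d 69 6c.
Inner hash: sum = 171+195+237+106+17+108+109+105+108 = 1156 → 04 84.

0484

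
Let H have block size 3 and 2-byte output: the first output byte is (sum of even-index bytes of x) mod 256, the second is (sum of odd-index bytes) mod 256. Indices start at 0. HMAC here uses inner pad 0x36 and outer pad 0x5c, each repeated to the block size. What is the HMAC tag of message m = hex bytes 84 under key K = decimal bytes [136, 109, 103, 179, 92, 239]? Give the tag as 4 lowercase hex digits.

3006

Key decimal bytes [136, 109, 103, 179, 92, 239] = 88 6d 67 b3 5c ef is 6 bytes > B = 3, so hash it first: H(key) = 4b 0f, then zero-pad to 3 bytes: K' = 4b 0f 00.
K' ⊕ ipad = 7d 39 36.  K' ⊕ opad = 17 53 5c.
Inner input = (K'⊕ipad) ∥ m = 7d 39 36 ∥ 84.
Inner hash: even-index sum = 179 mod 256 = 179; odd-index sum = 189 mod 256 = 189 → b3 bd.
Outer input = (K'⊕opad) ∥ inner = 17 53 5c ∥ b3 bd.
Outer hash (tag): even-index sum = 304 mod 256 = 48; odd-index sum = 262 mod 256 = 6 → 30 06.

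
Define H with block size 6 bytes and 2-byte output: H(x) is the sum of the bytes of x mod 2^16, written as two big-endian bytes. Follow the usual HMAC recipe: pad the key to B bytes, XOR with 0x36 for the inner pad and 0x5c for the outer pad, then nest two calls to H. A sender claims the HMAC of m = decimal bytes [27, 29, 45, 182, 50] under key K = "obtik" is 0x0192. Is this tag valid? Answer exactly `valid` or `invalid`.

Key "obtik" = 6f 62 74 69 6b is 5 bytes ≤ B = 6; zero-pad to 6 bytes: K' = 6f 62 74 69 6b 00.
K' ⊕ ipad = 59 54 42 5f 5d 36; K' ⊕ opad = 33 3e 28 35 37 5c.
Inner hash: sum = 89+84+66+95+93+54+27+29+45+182+50 = 814 → 03 2e.
Outer hash (recomputed tag): sum = 51+62+40+53+55+92+3+46 = 402 → 01 92.
Recomputed tag = 0192; claimed = 0192 → match.

valid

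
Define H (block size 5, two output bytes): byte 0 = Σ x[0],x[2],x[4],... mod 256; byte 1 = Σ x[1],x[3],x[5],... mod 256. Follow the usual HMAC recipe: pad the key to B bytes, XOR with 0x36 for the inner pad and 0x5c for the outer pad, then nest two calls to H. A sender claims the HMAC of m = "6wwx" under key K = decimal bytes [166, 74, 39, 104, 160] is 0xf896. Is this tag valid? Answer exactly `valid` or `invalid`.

Key decimal bytes [166, 74, 39, 104, 160] = a6 4a 27 68 a0 is exactly B = 5 bytes: K' = a6 4a 27 68 a0.
K' ⊕ ipad = 90 7c 11 5e 96; K' ⊕ opad = fa 16 7b 34 fc.
Inner hash: even-index sum = 550 mod 256 = 38; odd-index sum = 391 mod 256 = 135 → 26 87.
Outer hash (recomputed tag): even-index sum = 760 mod 256 = 248; odd-index sum = 112 mod 256 = 112 → f8 70.
Recomputed tag = f870; claimed = f896 → mismatch.

invalid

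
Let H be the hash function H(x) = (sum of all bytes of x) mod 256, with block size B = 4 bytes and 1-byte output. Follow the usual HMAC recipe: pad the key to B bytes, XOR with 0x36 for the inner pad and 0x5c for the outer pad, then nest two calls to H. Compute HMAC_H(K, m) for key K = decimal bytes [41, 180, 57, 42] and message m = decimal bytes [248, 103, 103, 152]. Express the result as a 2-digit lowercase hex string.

62

Key decimal bytes [41, 180, 57, 42] = 29 b4 39 2a is exactly B = 4 bytes: K' = 29 b4 39 2a.
K' ⊕ ipad = 1f 82 0f 1c.  K' ⊕ opad = 75 e8 65 76.
Inner input = (K'⊕ipad) ∥ m = 1f 82 0f 1c ∥ f8 67 67 98.
Inner hash: sum = 31+130+15+28+248+103+103+152 = 810; mod 256 = 42 → 2a.
Outer input = (K'⊕opad) ∥ inner = 75 e8 65 76 ∥ 2a.
Outer hash (tag): sum = 117+232+101+118+42 = 610; mod 256 = 98 → 62.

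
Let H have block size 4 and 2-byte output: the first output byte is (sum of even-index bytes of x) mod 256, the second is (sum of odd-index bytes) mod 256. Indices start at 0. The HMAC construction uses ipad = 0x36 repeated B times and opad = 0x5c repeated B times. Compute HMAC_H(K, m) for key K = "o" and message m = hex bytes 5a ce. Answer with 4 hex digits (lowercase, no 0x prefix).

78f2

Key "o" = 6f is 1 byte ≤ B = 4; zero-pad to 4 bytes: K' = 6f 00 00 00.
K' ⊕ ipad = 59 36 36 36.  K' ⊕ opad = 33 5c 5c 5c.
Inner input = (K'⊕ipad) ∥ m = 59 36 36 36 ∥ 5a ce.
Inner hash: even-index sum = 233 mod 256 = 233; odd-index sum = 314 mod 256 = 58 → e9 3a.
Outer input = (K'⊕opad) ∥ inner = 33 5c 5c 5c ∥ e9 3a.
Outer hash (tag): even-index sum = 376 mod 256 = 120; odd-index sum = 242 mod 256 = 242 → 78 f2.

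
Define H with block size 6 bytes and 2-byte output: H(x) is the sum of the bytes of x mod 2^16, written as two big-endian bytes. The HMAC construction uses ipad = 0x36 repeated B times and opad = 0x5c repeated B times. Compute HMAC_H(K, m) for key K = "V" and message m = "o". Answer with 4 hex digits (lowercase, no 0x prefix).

Key "V" = 56 is 1 byte ≤ B = 6; zero-pad to 6 bytes: K' = 56 00 00 00 00 00.
K' ⊕ ipad = 60 36 36 36 36 36.  K' ⊕ opad = 0a 5c 5c 5c 5c 5c.
Inner input = (K'⊕ipad) ∥ m = 60 36 36 36 36 36 ∥ 6f.
Inner hash: sum = 96+54+54+54+54+54+111 = 477 → 01 dd.
Outer input = (K'⊕opad) ∥ inner = 0a 5c 5c 5c 5c 5c ∥ 01 dd.
Outer hash (tag): sum = 10+92+92+92+92+92+1+221 = 692 → 02 b4.

02b4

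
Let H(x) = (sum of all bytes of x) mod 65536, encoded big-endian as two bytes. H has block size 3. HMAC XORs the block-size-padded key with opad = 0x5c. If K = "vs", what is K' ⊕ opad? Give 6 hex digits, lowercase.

2a2f5c

Key "vs" = 76 73 is 2 bytes ≤ B = 3; zero-pad to 3 bytes: K' = 76 73 00.
XOR each byte with 0x5c: 76⊕5c=2a, 73⊕5c=2f, 00⊕5c=5c.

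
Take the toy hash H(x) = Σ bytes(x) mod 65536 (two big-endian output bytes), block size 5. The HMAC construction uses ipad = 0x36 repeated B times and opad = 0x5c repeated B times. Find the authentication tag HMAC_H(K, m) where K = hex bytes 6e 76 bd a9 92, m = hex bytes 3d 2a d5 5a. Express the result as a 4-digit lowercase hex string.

Key hex bytes 6e 76 bd a9 92 is exactly B = 5 bytes: K' = 6e 76 bd a9 92.
K' ⊕ ipad = 58 40 8b 9f a4.  K' ⊕ opad = 32 2a e1 f5 ce.
Inner input = (K'⊕ipad) ∥ m = 58 40 8b 9f a4 ∥ 3d 2a d5 5a.
Inner hash: sum = 88+64+139+159+164+61+42+213+90 = 1020 → 03 fc.
Outer input = (K'⊕opad) ∥ inner = 32 2a e1 f5 ce ∥ 03 fc.
Outer hash (tag): sum = 50+42+225+245+206+3+252 = 1023 → 03 ff.

03ff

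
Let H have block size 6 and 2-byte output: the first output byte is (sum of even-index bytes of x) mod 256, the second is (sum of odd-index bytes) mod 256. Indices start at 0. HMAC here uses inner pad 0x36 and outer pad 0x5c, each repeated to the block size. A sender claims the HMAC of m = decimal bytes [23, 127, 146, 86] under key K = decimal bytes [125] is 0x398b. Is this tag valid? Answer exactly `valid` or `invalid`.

Key decimal bytes [125] = 7d is 1 byte ≤ B = 6; zero-pad to 6 bytes: K' = 7d 00 00 00 00 00.
K' ⊕ ipad = 4b 36 36 36 36 36; K' ⊕ opad = 21 5c 5c 5c 5c 5c.
Inner hash: even-index sum = 352 mod 256 = 96; odd-index sum = 375 mod 256 = 119 → 60 77.
Outer hash (recomputed tag): even-index sum = 313 mod 256 = 57; odd-index sum = 395 mod 256 = 139 → 39 8b.
Recomputed tag = 398b; claimed = 398b → match.

valid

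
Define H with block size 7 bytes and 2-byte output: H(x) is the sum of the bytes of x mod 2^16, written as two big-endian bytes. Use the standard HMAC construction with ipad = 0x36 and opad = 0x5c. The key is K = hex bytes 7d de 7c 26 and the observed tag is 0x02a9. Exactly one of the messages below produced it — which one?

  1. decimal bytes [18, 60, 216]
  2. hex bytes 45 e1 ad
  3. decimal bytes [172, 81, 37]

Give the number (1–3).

Key hex bytes 7d de 7c 26 is 4 bytes ≤ B = 7; zero-pad to 7 bytes: K' = 7d de 7c 26 00 00 00.
K' ⊕ ipad = 4b e8 4a 10 36 36 36; K' ⊕ opad = 21 82 20 7a 5c 5c 5c.
m1: inner = H(4b e8 4a 10 36 36 36 12 3c d8) = 03 55; tag = H(21 82 20 7a 5c 5c 5c 03 55) = 02a9 ← matches
m2: inner = H(4b e8 4a 10 36 36 36 45 e1 ad) = 04 02; tag = H(21 82 20 7a 5c 5c 5c 04 02) = 0257
m3: inner = H(4b e8 4a 10 36 36 36 ac 51 25) = 03 51; tag = H(21 82 20 7a 5c 5c 5c 03 51) = 02a5

1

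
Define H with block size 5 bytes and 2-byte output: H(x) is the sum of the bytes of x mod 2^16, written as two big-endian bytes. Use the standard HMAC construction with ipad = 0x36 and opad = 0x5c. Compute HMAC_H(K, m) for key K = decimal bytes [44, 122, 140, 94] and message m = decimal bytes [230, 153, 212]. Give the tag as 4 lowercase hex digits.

01d9

Key decimal bytes [44, 122, 140, 94] = 2c 7a 8c 5e is 4 bytes ≤ B = 5; zero-pad to 5 bytes: K' = 2c 7a 8c 5e 00.
K' ⊕ ipad = 1a 4c ba 68 36.  K' ⊕ opad = 70 26 d0 02 5c.
Inner input = (K'⊕ipad) ∥ m = 1a 4c ba 68 36 ∥ e6 99 d4.
Inner hash: sum = 26+76+186+104+54+230+153+212 = 1041 → 04 11.
Outer input = (K'⊕opad) ∥ inner = 70 26 d0 02 5c ∥ 04 11.
Outer hash (tag): sum = 112+38+208+2+92+4+17 = 473 → 01 d9.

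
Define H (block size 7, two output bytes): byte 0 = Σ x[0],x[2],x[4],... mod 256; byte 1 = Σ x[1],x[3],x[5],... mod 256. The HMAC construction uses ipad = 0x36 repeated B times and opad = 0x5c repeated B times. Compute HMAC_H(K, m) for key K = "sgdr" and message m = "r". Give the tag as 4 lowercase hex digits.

Key "sgdr" = 73 67 64 72 is 4 bytes ≤ B = 7; zero-pad to 7 bytes: K' = 73 67 64 72 00 00 00.
K' ⊕ ipad = 45 51 52 44 36 36 36.  K' ⊕ opad = 2f 3b 38 2e 5c 5c 5c.
Inner input = (K'⊕ipad) ∥ m = 45 51 52 44 36 36 36 ∥ 72.
Inner hash: even-index sum = 259 mod 256 = 3; odd-index sum = 317 mod 256 = 61 → 03 3d.
Outer input = (K'⊕opad) ∥ inner = 2f 3b 38 2e 5c 5c 5c ∥ 03 3d.
Outer hash (tag): even-index sum = 348 mod 256 = 92; odd-index sum = 200 mod 256 = 200 → 5c c8.

5cc8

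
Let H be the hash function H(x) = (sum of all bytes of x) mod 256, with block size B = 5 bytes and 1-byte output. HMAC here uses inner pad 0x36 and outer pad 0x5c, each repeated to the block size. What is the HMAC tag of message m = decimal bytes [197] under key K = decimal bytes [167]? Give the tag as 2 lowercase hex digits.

Key decimal bytes [167] = a7 is 1 byte ≤ B = 5; zero-pad to 5 bytes: K' = a7 00 00 00 00.
K' ⊕ ipad = 91 36 36 36 36.  K' ⊕ opad = fb 5c 5c 5c 5c.
Inner input = (K'⊕ipad) ∥ m = 91 36 36 36 36 ∥ c5.
Inner hash: sum = 145+54+54+54+54+197 = 558; mod 256 = 46 → 2e.
Outer input = (K'⊕opad) ∥ inner = fb 5c 5c 5c 5c ∥ 2e.
Outer hash (tag): sum = 251+92+92+92+92+46 = 665; mod 256 = 153 → 99.

99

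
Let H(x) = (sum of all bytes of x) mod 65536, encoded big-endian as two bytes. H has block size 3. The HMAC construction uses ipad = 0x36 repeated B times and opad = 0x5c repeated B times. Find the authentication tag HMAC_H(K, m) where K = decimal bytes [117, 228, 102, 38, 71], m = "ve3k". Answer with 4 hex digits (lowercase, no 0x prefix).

Key decimal bytes [117, 228, 102, 38, 71] = 75 e4 66 26 47 is 5 bytes > B = 3, so hash it first: H(key) = 02 2c, then zero-pad to 3 bytes: K' = 02 2c 00.
K' ⊕ ipad = 34 1a 36.  K' ⊕ opad = 5e 70 5c.
Inner input = (K'⊕ipad) ∥ m = 34 1a 36 ∥ 76 65 33 6b.
Inner hash: sum = 52+26+54+118+101+51+107 = 509 → 01 fd.
Outer input = (K'⊕opad) ∥ inner = 5e 70 5c ∥ 01 fd.
Outer hash (tag): sum = 94+112+92+1+253 = 552 → 02 28.

0228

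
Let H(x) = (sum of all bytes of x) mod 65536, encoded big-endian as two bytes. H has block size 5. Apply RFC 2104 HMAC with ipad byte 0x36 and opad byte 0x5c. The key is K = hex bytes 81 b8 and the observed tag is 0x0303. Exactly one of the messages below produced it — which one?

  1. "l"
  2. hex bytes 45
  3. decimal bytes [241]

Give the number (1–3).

2

Key hex bytes 81 b8 is 2 bytes ≤ B = 5; zero-pad to 5 bytes: K' = 81 b8 00 00 00.
K' ⊕ ipad = b7 8e 36 36 36; K' ⊕ opad = dd e4 5c 5c 5c.
m1: inner = H(b7 8e 36 36 36 6c) = 02 53; tag = H(dd e4 5c 5c 5c 02 53) = 032a
m2: inner = H(b7 8e 36 36 36 45) = 02 2c; tag = H(dd e4 5c 5c 5c 02 2c) = 0303 ← matches
m3: inner = H(b7 8e 36 36 36 f1) = 02 d8; tag = H(dd e4 5c 5c 5c 02 d8) = 03af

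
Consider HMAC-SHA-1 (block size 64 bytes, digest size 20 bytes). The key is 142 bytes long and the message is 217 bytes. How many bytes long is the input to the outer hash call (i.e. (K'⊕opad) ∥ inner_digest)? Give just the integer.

84

Key is 142 > 64 bytes, so it is hashed to 20 bytes then zero-padded to 64: |K'| = 64.
Outer input = (K'⊕opad) ∥ H(inner) → 64 + 20 = 84 bytes.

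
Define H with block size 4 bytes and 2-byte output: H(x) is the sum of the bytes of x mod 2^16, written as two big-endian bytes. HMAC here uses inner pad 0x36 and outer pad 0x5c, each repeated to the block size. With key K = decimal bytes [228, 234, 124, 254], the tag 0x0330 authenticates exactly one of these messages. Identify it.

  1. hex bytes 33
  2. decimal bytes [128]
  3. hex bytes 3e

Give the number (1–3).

Key decimal bytes [228, 234, 124, 254] = e4 ea 7c fe is exactly B = 4 bytes: K' = e4 ea 7c fe.
K' ⊕ ipad = d2 dc 4a c8; K' ⊕ opad = b8 b6 20 a2.
m1: inner = H(d2 dc 4a c8 33) = 02 f3; tag = H(b8 b6 20 a2 02 f3) = 0325
m2: inner = H(d2 dc 4a c8 80) = 03 40; tag = H(b8 b6 20 a2 03 40) = 0273
m3: inner = H(d2 dc 4a c8 3e) = 02 fe; tag = H(b8 b6 20 a2 02 fe) = 0330 ← matches

3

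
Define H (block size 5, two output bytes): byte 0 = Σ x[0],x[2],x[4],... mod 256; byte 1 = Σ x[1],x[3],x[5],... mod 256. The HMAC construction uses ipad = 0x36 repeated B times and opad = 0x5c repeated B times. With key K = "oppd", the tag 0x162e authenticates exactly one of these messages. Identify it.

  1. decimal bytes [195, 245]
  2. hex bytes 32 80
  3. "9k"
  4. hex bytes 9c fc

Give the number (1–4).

1

Key "oppd" = 6f 70 70 64 is 4 bytes ≤ B = 5; zero-pad to 5 bytes: K' = 6f 70 70 64 00.
K' ⊕ ipad = 59 46 46 52 36; K' ⊕ opad = 33 2c 2c 38 5c.
m1: inner = H(59 46 46 52 36 c3 f5) = ca 5b; tag = H(33 2c 2c 38 5c ca 5b) = 162e ← matches
m2: inner = H(59 46 46 52 36 32 80) = 55 ca; tag = H(33 2c 2c 38 5c 55 ca) = 85b9
m3: inner = H(59 46 46 52 36 39 6b) = 40 d1; tag = H(33 2c 2c 38 5c 40 d1) = 8ca4
m4: inner = H(59 46 46 52 36 9c fc) = d1 34; tag = H(33 2c 2c 38 5c d1 34) = ef35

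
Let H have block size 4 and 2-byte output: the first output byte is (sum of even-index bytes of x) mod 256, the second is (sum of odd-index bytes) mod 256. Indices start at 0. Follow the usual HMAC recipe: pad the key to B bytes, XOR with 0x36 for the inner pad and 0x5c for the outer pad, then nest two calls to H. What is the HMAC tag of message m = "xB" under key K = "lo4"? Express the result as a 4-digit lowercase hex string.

6c60

Key "lo4" = 6c 6f 34 is 3 bytes ≤ B = 4; zero-pad to 4 bytes: K' = 6c 6f 34 00.
K' ⊕ ipad = 5a 59 02 36.  K' ⊕ opad = 30 33 68 5c.
Inner input = (K'⊕ipad) ∥ m = 5a 59 02 36 ∥ 78 42.
Inner hash: even-index sum = 212 mod 256 = 212; odd-index sum = 209 mod 256 = 209 → d4 d1.
Outer input = (K'⊕opad) ∥ inner = 30 33 68 5c ∥ d4 d1.
Outer hash (tag): even-index sum = 364 mod 256 = 108; odd-index sum = 352 mod 256 = 96 → 6c 60.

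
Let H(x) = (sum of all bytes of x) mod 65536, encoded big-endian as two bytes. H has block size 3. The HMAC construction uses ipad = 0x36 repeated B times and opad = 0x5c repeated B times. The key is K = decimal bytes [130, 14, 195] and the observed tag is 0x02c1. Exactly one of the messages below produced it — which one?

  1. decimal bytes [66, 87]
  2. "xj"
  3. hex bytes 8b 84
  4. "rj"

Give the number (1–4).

3

Key decimal bytes [130, 14, 195] = 82 0e c3 is exactly B = 3 bytes: K' = 82 0e c3.
K' ⊕ ipad = b4 38 f5; K' ⊕ opad = de 52 9f.
m1: inner = H(b4 38 f5 42 57) = 02 7a; tag = H(de 52 9f 02 7a) = 024b
m2: inner = H(b4 38 f5 78 6a) = 02 c3; tag = H(de 52 9f 02 c3) = 0294
m3: inner = H(b4 38 f5 8b 84) = 02 f0; tag = H(de 52 9f 02 f0) = 02c1 ← matches
m4: inner = H(b4 38 f5 72 6a) = 02 bd; tag = H(de 52 9f 02 bd) = 028e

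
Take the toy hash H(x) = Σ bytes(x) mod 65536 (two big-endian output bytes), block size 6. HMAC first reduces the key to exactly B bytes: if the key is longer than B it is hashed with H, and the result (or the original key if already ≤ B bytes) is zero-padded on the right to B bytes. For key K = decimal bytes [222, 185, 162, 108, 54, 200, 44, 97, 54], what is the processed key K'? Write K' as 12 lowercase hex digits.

046600000000

|K| = 9 > B = 6, so first hash the key.
H(K): sum = 222+185+162+108+54+200+44+97+54 = 1126 → 04 66.
Zero-pad H(K) = 04 66 to 6 bytes: K' = 04 66 00 00 00 00.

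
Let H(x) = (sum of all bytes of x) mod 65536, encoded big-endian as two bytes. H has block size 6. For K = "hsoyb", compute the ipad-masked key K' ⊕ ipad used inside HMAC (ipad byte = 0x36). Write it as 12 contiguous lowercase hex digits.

5e45594f5436

Key "hsoyb" = 68 73 6f 79 62 is 5 bytes ≤ B = 6; zero-pad to 6 bytes: K' = 68 73 6f 79 62 00.
XOR each byte with 0x36: 68⊕36=5e, 73⊕36=45, 6f⊕36=59, 79⊕36=4f, 62⊕36=54, 00⊕36=36.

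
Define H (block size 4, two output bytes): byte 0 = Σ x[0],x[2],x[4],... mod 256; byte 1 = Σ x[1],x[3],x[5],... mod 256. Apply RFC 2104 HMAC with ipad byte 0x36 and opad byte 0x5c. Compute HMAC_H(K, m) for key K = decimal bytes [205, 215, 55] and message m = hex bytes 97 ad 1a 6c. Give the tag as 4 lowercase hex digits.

a917

Key decimal bytes [205, 215, 55] = cd d7 37 is 3 bytes ≤ B = 4; zero-pad to 4 bytes: K' = cd d7 37 00.
K' ⊕ ipad = fb e1 01 36.  K' ⊕ opad = 91 8b 6b 5c.
Inner input = (K'⊕ipad) ∥ m = fb e1 01 36 ∥ 97 ad 1a 6c.
Inner hash: even-index sum = 429 mod 256 = 173; odd-index sum = 560 mod 256 = 48 → ad 30.
Outer input = (K'⊕opad) ∥ inner = 91 8b 6b 5c ∥ ad 30.
Outer hash (tag): even-index sum = 425 mod 256 = 169; odd-index sum = 279 mod 256 = 23 → a9 17.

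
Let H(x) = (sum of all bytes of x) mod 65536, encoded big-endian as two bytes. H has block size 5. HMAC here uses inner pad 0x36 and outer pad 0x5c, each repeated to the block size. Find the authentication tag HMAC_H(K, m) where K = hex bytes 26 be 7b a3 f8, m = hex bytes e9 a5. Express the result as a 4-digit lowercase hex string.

03ff

Key hex bytes 26 be 7b a3 f8 is exactly B = 5 bytes: K' = 26 be 7b a3 f8.
K' ⊕ ipad = 10 88 4d 95 ce.  K' ⊕ opad = 7a e2 27 ff a4.
Inner input = (K'⊕ipad) ∥ m = 10 88 4d 95 ce ∥ e9 a5.
Inner hash: sum = 16+136+77+149+206+233+165 = 982 → 03 d6.
Outer input = (K'⊕opad) ∥ inner = 7a e2 27 ff a4 ∥ 03 d6.
Outer hash (tag): sum = 122+226+39+255+164+3+214 = 1023 → 03 ff.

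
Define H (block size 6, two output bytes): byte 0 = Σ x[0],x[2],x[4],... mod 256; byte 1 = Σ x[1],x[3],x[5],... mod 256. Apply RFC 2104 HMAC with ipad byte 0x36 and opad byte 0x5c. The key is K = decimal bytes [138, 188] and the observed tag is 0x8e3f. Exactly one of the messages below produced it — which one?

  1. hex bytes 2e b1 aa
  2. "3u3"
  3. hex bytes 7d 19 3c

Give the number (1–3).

1

Key decimal bytes [138, 188] = 8a bc is 2 bytes ≤ B = 6; zero-pad to 6 bytes: K' = 8a bc 00 00 00 00.
K' ⊕ ipad = bc 8a 36 36 36 36; K' ⊕ opad = d6 e0 5c 5c 5c 5c.
m1: inner = H(bc 8a 36 36 36 36 2e b1 aa) = 00 a7; tag = H(d6 e0 5c 5c 5c 5c 00 a7) = 8e3f ← matches
m2: inner = H(bc 8a 36 36 36 36 33 75 33) = 8e 6b; tag = H(d6 e0 5c 5c 5c 5c 8e 6b) = 1c03
m3: inner = H(bc 8a 36 36 36 36 7d 19 3c) = e1 0f; tag = H(d6 e0 5c 5c 5c 5c e1 0f) = 6fa7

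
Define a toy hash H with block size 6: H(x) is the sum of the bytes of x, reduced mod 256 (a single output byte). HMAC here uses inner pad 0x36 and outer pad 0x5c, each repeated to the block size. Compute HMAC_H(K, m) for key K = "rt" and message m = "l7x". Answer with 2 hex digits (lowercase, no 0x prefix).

3f

Key "rt" = 72 74 is 2 bytes ≤ B = 6; zero-pad to 6 bytes: K' = 72 74 00 00 00 00.
K' ⊕ ipad = 44 42 36 36 36 36.  K' ⊕ opad = 2e 28 5c 5c 5c 5c.
Inner input = (K'⊕ipad) ∥ m = 44 42 36 36 36 36 ∥ 6c 37 78.
Inner hash: sum = 68+66+54+54+54+54+108+55+120 = 633; mod 256 = 121 → 79.
Outer input = (K'⊕opad) ∥ inner = 2e 28 5c 5c 5c 5c ∥ 79.
Outer hash (tag): sum = 46+40+92+92+92+92+121 = 575; mod 256 = 63 → 3f.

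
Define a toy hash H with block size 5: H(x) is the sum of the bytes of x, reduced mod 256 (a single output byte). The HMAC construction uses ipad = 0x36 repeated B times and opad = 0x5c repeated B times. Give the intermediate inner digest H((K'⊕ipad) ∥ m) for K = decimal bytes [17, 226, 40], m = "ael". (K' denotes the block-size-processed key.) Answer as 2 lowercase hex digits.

Key decimal bytes [17, 226, 40] = 11 e2 28 is 3 bytes ≤ B = 5; zero-pad to 5 bytes: K' = 11 e2 28 00 00.
K' ⊕ ipad = 27 d4 1e 36 36.
Inner input = 27 d4 1e 36 36 ∥ 61 65 6c.
Inner hash: sum = 39+212+30+54+54+97+101+108 = 695; mod 256 = 183 → b7.

b7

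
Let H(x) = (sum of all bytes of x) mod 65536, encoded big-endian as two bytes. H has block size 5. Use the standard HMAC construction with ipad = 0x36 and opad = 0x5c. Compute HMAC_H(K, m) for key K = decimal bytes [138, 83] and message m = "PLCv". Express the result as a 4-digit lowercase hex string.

Key decimal bytes [138, 83] = 8a 53 is 2 bytes ≤ B = 5; zero-pad to 5 bytes: K' = 8a 53 00 00 00.
K' ⊕ ipad = bc 65 36 36 36.  K' ⊕ opad = d6 0f 5c 5c 5c.
Inner input = (K'⊕ipad) ∥ m = bc 65 36 36 36 ∥ 50 4c 43 76.
Inner hash: sum = 188+101+54+54+54+80+76+67+118 = 792 → 03 18.
Outer input = (K'⊕opad) ∥ inner = d6 0f 5c 5c 5c ∥ 03 18.
Outer hash (tag): sum = 214+15+92+92+92+3+24 = 532 → 02 14.

0214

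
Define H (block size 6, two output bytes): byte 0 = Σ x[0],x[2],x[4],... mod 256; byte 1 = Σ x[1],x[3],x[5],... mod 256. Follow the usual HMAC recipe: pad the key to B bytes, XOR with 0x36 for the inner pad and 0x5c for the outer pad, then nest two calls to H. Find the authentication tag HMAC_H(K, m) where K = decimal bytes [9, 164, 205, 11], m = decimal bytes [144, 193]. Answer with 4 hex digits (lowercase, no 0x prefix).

4271

Key decimal bytes [9, 164, 205, 11] = 09 a4 cd 0b is 4 bytes ≤ B = 6; zero-pad to 6 bytes: K' = 09 a4 cd 0b 00 00.
K' ⊕ ipad = 3f 92 fb 3d 36 36.  K' ⊕ opad = 55 f8 91 57 5c 5c.
Inner input = (K'⊕ipad) ∥ m = 3f 92 fb 3d 36 36 ∥ 90 c1.
Inner hash: even-index sum = 512 mod 256 = 0; odd-index sum = 454 mod 256 = 198 → 00 c6.
Outer input = (K'⊕opad) ∥ inner = 55 f8 91 57 5c 5c ∥ 00 c6.
Outer hash (tag): even-index sum = 322 mod 256 = 66; odd-index sum = 625 mod 256 = 113 → 42 71.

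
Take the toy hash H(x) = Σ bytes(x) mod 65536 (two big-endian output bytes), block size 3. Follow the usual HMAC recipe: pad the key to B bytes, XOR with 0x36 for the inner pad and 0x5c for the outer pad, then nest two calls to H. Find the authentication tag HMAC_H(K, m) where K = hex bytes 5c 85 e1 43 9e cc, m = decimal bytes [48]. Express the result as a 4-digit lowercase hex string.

01e2

Key hex bytes 5c 85 e1 43 9e cc is 6 bytes > B = 3, so hash it first: H(key) = 03 6f, then zero-pad to 3 bytes: K' = 03 6f 00.
K' ⊕ ipad = 35 59 36.  K' ⊕ opad = 5f 33 5c.
Inner input = (K'⊕ipad) ∥ m = 35 59 36 ∥ 30.
Inner hash: sum = 53+89+54+48 = 244 → 00 f4.
Outer input = (K'⊕opad) ∥ inner = 5f 33 5c ∥ 00 f4.
Outer hash (tag): sum = 95+51+92+0+244 = 482 → 01 e2.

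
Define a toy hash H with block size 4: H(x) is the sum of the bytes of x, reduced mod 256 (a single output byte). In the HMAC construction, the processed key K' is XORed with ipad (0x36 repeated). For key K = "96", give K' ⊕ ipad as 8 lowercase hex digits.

0f003636

Key "96" = 39 36 is 2 bytes ≤ B = 4; zero-pad to 4 bytes: K' = 39 36 00 00.
XOR each byte with 0x36: 39⊕36=0f, 36⊕36=00, 00⊕36=36, 00⊕36=36.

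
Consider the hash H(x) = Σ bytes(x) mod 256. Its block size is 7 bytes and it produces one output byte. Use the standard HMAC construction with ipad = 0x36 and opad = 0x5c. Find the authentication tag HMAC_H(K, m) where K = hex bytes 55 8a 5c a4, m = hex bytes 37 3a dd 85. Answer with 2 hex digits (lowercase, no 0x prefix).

Key hex bytes 55 8a 5c a4 is 4 bytes ≤ B = 7; zero-pad to 7 bytes: K' = 55 8a 5c a4 00 00 00.
K' ⊕ ipad = 63 bc 6a 92 36 36 36.  K' ⊕ opad = 09 d6 00 f8 5c 5c 5c.
Inner input = (K'⊕ipad) ∥ m = 63 bc 6a 92 36 36 36 ∥ 37 3a dd 85.
Inner hash: sum = 99+188+106+146+54+54+54+55+58+221+133 = 1168; mod 256 = 144 → 90.
Outer input = (K'⊕opad) ∥ inner = 09 d6 00 f8 5c 5c 5c ∥ 90.
Outer hash (tag): sum = 9+214+0+248+92+92+92+144 = 891; mod 256 = 123 → 7b.

7b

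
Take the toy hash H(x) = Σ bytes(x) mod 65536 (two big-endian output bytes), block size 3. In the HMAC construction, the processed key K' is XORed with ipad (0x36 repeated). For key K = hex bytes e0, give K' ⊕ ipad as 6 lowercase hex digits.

Key hex bytes e0 is 1 byte ≤ B = 3; zero-pad to 3 bytes: K' = e0 00 00.
XOR each byte with 0x36: e0⊕36=d6, 00⊕36=36, 00⊕36=36.

d63636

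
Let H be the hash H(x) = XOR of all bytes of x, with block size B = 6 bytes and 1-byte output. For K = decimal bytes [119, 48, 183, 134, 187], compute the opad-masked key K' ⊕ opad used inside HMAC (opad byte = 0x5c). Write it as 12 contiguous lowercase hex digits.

2b6cebdae75c

Key decimal bytes [119, 48, 183, 134, 187] = 77 30 b7 86 bb is 5 bytes ≤ B = 6; zero-pad to 6 bytes: K' = 77 30 b7 86 bb 00.
XOR each byte with 0x5c: 77⊕5c=2b, 30⊕5c=6c, b7⊕5c=eb, 86⊕5c=da, bb⊕5c=e7, 00⊕5c=5c.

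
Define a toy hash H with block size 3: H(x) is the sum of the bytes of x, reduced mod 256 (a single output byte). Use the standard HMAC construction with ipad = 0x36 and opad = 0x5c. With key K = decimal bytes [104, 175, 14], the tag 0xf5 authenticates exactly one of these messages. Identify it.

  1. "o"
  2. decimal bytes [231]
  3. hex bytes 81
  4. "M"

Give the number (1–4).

4

Key decimal bytes [104, 175, 14] = 68 af 0e is exactly B = 3 bytes: K' = 68 af 0e.
K' ⊕ ipad = 5e 99 38; K' ⊕ opad = 34 f3 52.
m1: inner = H(5e 99 38 6f) = 9e; tag = H(34 f3 52 9e) = 17
m2: inner = H(5e 99 38 e7) = 16; tag = H(34 f3 52 16) = 8f
m3: inner = H(5e 99 38 81) = b0; tag = H(34 f3 52 b0) = 29
m4: inner = H(5e 99 38 4d) = 7c; tag = H(34 f3 52 7c) = f5 ← matches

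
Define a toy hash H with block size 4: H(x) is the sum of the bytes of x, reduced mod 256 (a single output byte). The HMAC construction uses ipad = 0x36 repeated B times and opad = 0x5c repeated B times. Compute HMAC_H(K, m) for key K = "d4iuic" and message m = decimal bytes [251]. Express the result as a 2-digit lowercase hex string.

Key "d4iuic" = 64 34 69 75 69 63 is 6 bytes > B = 4, so hash it first: H(key) = 42, then zero-pad to 4 bytes: K' = 42 00 00 00.
K' ⊕ ipad = 74 36 36 36.  K' ⊕ opad = 1e 5c 5c 5c.
Inner input = (K'⊕ipad) ∥ m = 74 36 36 36 ∥ fb.
Inner hash: sum = 116+54+54+54+251 = 529; mod 256 = 17 → 11.
Outer input = (K'⊕opad) ∥ inner = 1e 5c 5c 5c ∥ 11.
Outer hash (tag): sum = 30+92+92+92+17 = 323; mod 256 = 67 → 43.

43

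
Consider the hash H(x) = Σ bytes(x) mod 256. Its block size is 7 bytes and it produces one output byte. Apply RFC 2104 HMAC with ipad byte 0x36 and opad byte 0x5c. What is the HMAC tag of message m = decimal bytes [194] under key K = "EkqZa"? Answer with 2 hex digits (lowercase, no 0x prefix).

80

Key "EkqZa" = 45 6b 71 5a 61 is 5 bytes ≤ B = 7; zero-pad to 7 bytes: K' = 45 6b 71 5a 61 00 00.
K' ⊕ ipad = 73 5d 47 6c 57 36 36.  K' ⊕ opad = 19 37 2d 06 3d 5c 5c.
Inner input = (K'⊕ipad) ∥ m = 73 5d 47 6c 57 36 36 ∥ c2.
Inner hash: sum = 115+93+71+108+87+54+54+194 = 776; mod 256 = 8 → 08.
Outer input = (K'⊕opad) ∥ inner = 19 37 2d 06 3d 5c 5c ∥ 08.
Outer hash (tag): sum = 25+55+45+6+61+92+92+8 = 384; mod 256 = 128 → 80.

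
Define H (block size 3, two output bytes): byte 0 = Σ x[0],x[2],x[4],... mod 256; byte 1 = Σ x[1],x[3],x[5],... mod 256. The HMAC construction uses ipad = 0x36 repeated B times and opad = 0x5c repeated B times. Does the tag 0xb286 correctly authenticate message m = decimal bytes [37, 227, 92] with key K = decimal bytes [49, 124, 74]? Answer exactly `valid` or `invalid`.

invalid

Key decimal bytes [49, 124, 74] = 31 7c 4a is exactly B = 3 bytes: K' = 31 7c 4a.
K' ⊕ ipad = 07 4a 7c; K' ⊕ opad = 6d 20 16.
Inner hash: even-index sum = 358 mod 256 = 102; odd-index sum = 203 mod 256 = 203 → 66 cb.
Outer hash (recomputed tag): even-index sum = 334 mod 256 = 78; odd-index sum = 134 mod 256 = 134 → 4e 86.
Recomputed tag = 4e86; claimed = b286 → mismatch.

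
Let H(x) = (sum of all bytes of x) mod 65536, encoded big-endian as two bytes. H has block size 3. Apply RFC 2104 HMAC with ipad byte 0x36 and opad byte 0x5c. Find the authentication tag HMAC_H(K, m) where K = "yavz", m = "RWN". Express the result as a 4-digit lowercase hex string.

Key "yavz" = 79 61 76 7a is 4 bytes > B = 3, so hash it first: H(key) = 01 ca, then zero-pad to 3 bytes: K' = 01 ca 00.
K' ⊕ ipad = 37 fc 36.  K' ⊕ opad = 5d 96 5c.
Inner input = (K'⊕ipad) ∥ m = 37 fc 36 ∥ 52 57 4e.
Inner hash: sum = 55+252+54+82+87+78 = 608 → 02 60.
Outer input = (K'⊕opad) ∥ inner = 5d 96 5c ∥ 02 60.
Outer hash (tag): sum = 93+150+92+2+96 = 433 → 01 b1.

01b1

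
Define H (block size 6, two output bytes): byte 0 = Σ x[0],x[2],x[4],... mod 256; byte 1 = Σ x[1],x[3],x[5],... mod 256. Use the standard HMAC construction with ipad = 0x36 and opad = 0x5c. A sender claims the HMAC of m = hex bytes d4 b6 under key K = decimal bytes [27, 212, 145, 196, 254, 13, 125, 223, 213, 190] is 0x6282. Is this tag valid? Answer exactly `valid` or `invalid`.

Key decimal bytes [27, 212, 145, 196, 254, 13, 125, 223, 213, 190] = 1b d4 91 c4 fe 0d 7d df d5 be is 10 bytes > B = 6, so hash it first: H(key) = fc 42, then zero-pad to 6 bytes: K' = fc 42 00 00 00 00.
K' ⊕ ipad = ca 74 36 36 36 36; K' ⊕ opad = a0 1e 5c 5c 5c 5c.
Inner hash: even-index sum = 522 mod 256 = 10; odd-index sum = 406 mod 256 = 150 → 0a 96.
Outer hash (recomputed tag): even-index sum = 354 mod 256 = 98; odd-index sum = 364 mod 256 = 108 → 62 6c.
Recomputed tag = 626c; claimed = 6282 → mismatch.

invalid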